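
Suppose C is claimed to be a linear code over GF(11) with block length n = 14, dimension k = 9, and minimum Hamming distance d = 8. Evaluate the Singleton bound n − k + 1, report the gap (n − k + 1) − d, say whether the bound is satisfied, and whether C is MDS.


Singleton RHS = n − k + 1 = 6, slack = -2, bound violated (no such code; not MDS).

Singleton bound: d ≤ n − k + 1.
Here n = 14, k = 9, so n − k + 1 = 6.
Given d = 8, check d ≤ 6: NO.
Slack = (n − k + 1) − d = -2.
The slack is negative: d = 8 exceeds n − k + 1 = 6 by 2, so the Singleton bound is violated and no linear [14, 9, 8]_11 code can exist. In particular it is not MDS (MDS requires d = n − k + 1 exactly).
Description: the claimed parameters are [14, 9, 8]_11; such a code would be impossible (violates the Singleton bound).


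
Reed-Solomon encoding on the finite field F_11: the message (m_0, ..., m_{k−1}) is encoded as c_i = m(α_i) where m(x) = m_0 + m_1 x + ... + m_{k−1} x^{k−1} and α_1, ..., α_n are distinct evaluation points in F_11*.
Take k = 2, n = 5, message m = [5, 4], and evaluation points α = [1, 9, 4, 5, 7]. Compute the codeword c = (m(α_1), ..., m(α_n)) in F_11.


c = [9, 8, 10, 3, 0]

Message polynomial: m(x) = 5 + 4·x (mod 11).
For each evaluation point α_i, compute m(α_i) mod 11:
  α_1 = 1: Horner steps 4 → 9, so m(1) = 9.
  α_2 = 9: Horner steps 4 → 8, so m(9) = 8.
  α_3 = 4: Horner steps 4 → 10, so m(4) = 10.
  α_4 = 5: Horner steps 4 → 3, so m(5) = 3.
  α_5 = 7: Horner steps 4 → 0, so m(7) = 0.
Codeword c = [9, 8, 10, 3, 0] ∈ F_11^5.


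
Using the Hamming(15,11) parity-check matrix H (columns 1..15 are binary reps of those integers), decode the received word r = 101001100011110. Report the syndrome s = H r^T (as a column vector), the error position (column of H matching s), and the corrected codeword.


s = (0, 1, 1, 1)^T, error position = 7, corrected codeword c = 101001000011110

Compute s = H r^T mod 2 one row at a time:
  s_1 = 0 + 0 + 0 + 1 + 1 + 1 + 1 + 0 = 4 ≡ 0 (mod 2).
  s_2 = 0 + 0 + 1 + 1 + 1 + 1 + 1 + 0 = 5 ≡ 1 (mod 2).
  s_3 = 0 + 1 + 1 + 1 + 0 + 1 + 1 + 0 = 5 ≡ 1 (mod 2).
  s_4 = 1 + 1 + 0 + 1 + 0 + 1 + 1 + 0 = 5 ≡ 1 (mod 2).
s = (0, 1, 1, 1)^T — this equals column 7 of H (binary 0111), so error is at position 7.
Correct: flip bit 7 of r = 101001100011110 to get c = 101001000011110.


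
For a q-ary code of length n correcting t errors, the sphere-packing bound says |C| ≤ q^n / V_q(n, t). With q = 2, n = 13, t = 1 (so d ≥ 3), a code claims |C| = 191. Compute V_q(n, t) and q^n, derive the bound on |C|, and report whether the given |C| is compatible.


V_q(n, t) = 14, q^n = 8192, Hamming bound = 585, |C| = 191 ≤ bound (satisfied).

Step 1: Compute V_q(n, t) = Σ_{j=0}^1 C(n, j) (q−1)^j.
  j = 0: C(13,0)·(1)^0 = 1·1 = 1.
  j = 1: C(13,1)·(1)^1 = 13·1 = 13.
  V_q(n, t) = 1 + 13 = 14.
Step 2: q^n = 2^13 = 8192.
Step 3: Hamming bound ⌊q^n / V_q(n,t)⌋ = ⌊8192/14⌋ = 585.
Step 4: Compare |C| = 191 to 585: satisfied.
The claimed |C| lies below the Hamming bound.


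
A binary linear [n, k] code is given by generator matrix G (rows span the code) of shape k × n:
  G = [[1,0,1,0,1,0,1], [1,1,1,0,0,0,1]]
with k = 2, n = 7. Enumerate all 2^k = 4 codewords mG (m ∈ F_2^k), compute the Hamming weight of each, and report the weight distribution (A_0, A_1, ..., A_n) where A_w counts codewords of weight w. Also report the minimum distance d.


Weight distribution: A_0 = 1, A_2 = 1, A_4 = 2. Minimum distance d = 2.

Enumerate all 2^2 = 4 messages m ∈ F_2^2.
For each, compute codeword c = mG in F_2^7, then tally its weight.
  m = 00 → c = 0000000, weight = 0.
  m = 10 → c = 1010101, weight = 4.
  m = 01 → c = 1110001, weight = 4.
  m = 11 → c = 0100100, weight = 2.
Tally weights:
  weight 0: 1 codewords.
  weight 2: 1 codewords.
  weight 4: 2 codewords.
Minimum distance d = smallest w > 0 with A_w > 0 = 2.
Sanity: Σ A_w = 4 = 2^2 = 4 ✓.


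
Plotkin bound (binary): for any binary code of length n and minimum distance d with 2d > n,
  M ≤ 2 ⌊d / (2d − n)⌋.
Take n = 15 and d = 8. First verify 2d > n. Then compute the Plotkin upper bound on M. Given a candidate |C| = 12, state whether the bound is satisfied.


Plotkin bound M ≤ 16; given |C| = 12 ≤ bound (satisfied).

Check applicability: 2d = 16, n = 15.
2d − n = 1 > 0, so Plotkin applies.
Compute d/(2d−n) = 8/1 ≈ 8.0000.
⌊d/(2d−n)⌋ = 8.
Plotkin bound: M ≤ 2·8 = 16.
Given |C| = 12, check: satisfied.
This |C| is below the Plotkin bound.


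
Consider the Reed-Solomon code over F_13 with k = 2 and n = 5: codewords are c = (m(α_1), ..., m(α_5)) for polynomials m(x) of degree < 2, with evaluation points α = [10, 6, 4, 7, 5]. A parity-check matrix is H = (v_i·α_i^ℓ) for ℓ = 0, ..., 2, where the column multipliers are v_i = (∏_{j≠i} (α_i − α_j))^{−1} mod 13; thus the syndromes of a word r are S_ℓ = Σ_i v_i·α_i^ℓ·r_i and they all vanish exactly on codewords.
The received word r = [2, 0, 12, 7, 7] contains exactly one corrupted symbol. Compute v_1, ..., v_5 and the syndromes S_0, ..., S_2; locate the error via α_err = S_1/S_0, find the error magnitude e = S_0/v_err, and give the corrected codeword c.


S = (9, 6, 4), error at position 5, error magnitude e = 1, c = [2, 0, 12, 7, 6].

Step 1: column multipliers v_i = (∏_{j≠i}(α_i − α_j))^{−1} mod 13.
  i = 1 (α = 10): (10−6)(10−4)(10−7)(10−5) = 4·6·3·5 = 360 ≡ 9, so v_1 = 9^{−1} = 3 (mod 13).
  i = 2 (α = 6): (6−10)(6−4)(6−7)(6−5) = (−4)·2·(−1)·1 = 8 ≡ 8, so v_2 = 8^{−1} = 5 (mod 13).
  i = 3 (α = 4): (4−10)(4−6)(4−7)(4−5) = (−6)·(−2)·(−3)·(−1) = 36 ≡ 10, so v_3 = 10^{−1} = 4 (mod 13).
  i = 4 (α = 7): (7−10)(7−6)(7−4)(7−5) = (−3)·1·3·2 = −18 ≡ 8, so v_4 = 8^{−1} = 5 (mod 13).
  i = 5 (α = 5): (5−10)(5−6)(5−4)(5−7) = (−5)·(−1)·1·(−2) = −10 ≡ 3, so v_5 = 3^{−1} = 9 (mod 13).
  v = [3, 5, 4, 5, 9].
Step 2: syndromes of r = [2, 0, 12, 7, 7] (all sums mod 13).
  S_0 = Σ v_i r_i = 3·2 + 5·0 + 4·12 + 5·7 + 9·7 = 152 ≡ 9.
  S_1 = Σ v_i α_i r_i = 3·10·2 + 5·6·0 + 4·4·12 + 5·7·7 + 9·5·7 = 812 ≡ 6.
  α_i^2 mod 13 = [9, 10, 3, 10, 12].
  S_2 = Σ v_i α_i^2 r_i = 3·9·2 + 5·10·0 + 4·3·12 + 5·10·7 + 9·12·7 = 1304 ≡ 4.
  S = (9, 6, 4) ≠ 0, so r is not a codeword (an error is present).
Step 3: locate the error. For a single error e at position i, S_ℓ = v_i·e·α_i^ℓ, so α_err = S_1/S_0.
  S_0^{−1} = 9^{−1} = 3 (mod 13), so α_err = 6·3 = 18 ≡ 5 = α_5. Error position i = 5.
  Consistency check: S_2/S_1 = 4·11 = 44 ≡ 5 = α_err ✓ (single-error assumption holds).
Step 4: error magnitude e = S_0/v_5 = S_0·∏_{j≠5}(α_5 − α_j) = 9·3 = 27 ≡ 1 (mod 13).
Step 5: correct position 5: c_5 = r_5 − e = 7 − 1 ≡ 6 (mod 13). Hence c = [2, 0, 12, 7, 6].
  Check: interpolating c through the α_i gives m(x) = 10 + 7·x (degree < 2) with m(α_i) = c_i for every i, so c is indeed a codeword.


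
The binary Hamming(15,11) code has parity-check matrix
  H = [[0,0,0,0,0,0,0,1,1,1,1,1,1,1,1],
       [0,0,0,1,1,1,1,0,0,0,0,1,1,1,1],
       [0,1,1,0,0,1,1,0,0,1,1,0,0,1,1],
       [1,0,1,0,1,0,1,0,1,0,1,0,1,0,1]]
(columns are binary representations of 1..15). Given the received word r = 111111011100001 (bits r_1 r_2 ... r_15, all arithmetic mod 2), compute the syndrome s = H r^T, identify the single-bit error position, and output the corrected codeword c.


s = (0, 0, 1, 1)^T, error position = 3, corrected codeword c = 110111011100001

Compute s = H r^T mod 2 one row at a time:
  s_1 = 1 + 1 + 1 + 0 + 0 + 0 + 0 + 1 = 4 ≡ 0 (mod 2).
  s_2 = 1 + 1 + 1 + 0 + 0 + 0 + 0 + 1 = 4 ≡ 0 (mod 2).
  s_3 = 1 + 1 + 1 + 0 + 1 + 0 + 0 + 1 = 5 ≡ 1 (mod 2).
  s_4 = 1 + 1 + 1 + 0 + 1 + 0 + 0 + 1 = 5 ≡ 1 (mod 2).
s = (0, 0, 1, 1)^T — this equals column 3 of H (binary 0011), so error is at position 3.
Correct: flip bit 3 of r = 111111011100001 to get c = 110111011100001.


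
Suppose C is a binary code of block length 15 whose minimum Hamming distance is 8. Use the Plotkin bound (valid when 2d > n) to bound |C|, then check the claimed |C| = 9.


Plotkin bound M ≤ 16; given |C| = 9 ≤ bound (satisfied).

Check applicability: 2d = 16, n = 15.
2d − n = 1 > 0, so Plotkin applies.
Compute d/(2d−n) = 8/1 ≈ 8.0000.
⌊d/(2d−n)⌋ = 8.
Plotkin bound: M ≤ 2·8 = 16.
Given |C| = 9, check: satisfied.
This |C| is below the Plotkin bound.


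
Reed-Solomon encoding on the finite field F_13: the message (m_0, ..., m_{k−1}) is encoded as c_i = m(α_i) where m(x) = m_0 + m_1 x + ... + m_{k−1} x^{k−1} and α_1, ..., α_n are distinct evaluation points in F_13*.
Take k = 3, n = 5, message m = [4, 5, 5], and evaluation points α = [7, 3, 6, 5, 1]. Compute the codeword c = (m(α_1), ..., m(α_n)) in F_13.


c = [11, 12, 6, 11, 1]

Message polynomial: m(x) = 4 + 5·x + 5·x^2 (mod 13).
For each evaluation point α_i, compute m(α_i) mod 13:
  α_1 = 7: Horner steps 5 → 1 → 11, so m(7) = 11.
  α_2 = 3: Horner steps 5 → 7 → 12, so m(3) = 12.
  α_3 = 6: Horner steps 5 → 9 → 6, so m(6) = 6.
  α_4 = 5: Horner steps 5 → 4 → 11, so m(5) = 11.
  α_5 = 1: Horner steps 5 → 10 → 1, so m(1) = 1.
Codeword c = [11, 12, 6, 11, 1] ∈ F_13^5.


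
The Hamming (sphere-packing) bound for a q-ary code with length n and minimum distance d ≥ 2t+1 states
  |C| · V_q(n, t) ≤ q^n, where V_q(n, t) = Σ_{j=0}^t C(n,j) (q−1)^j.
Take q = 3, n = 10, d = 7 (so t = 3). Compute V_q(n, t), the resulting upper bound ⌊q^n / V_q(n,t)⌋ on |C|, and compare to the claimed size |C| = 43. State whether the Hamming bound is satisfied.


V_q(n, t) = 1161, q^n = 59049, Hamming bound = 50, |C| = 43 ≤ bound (satisfied).

Step 1: Compute V_q(n, t) = Σ_{j=0}^3 C(n, j) (q−1)^j.
  j = 0: C(10,0)·(2)^0 = 1·1 = 1.
  j = 1: C(10,1)·(2)^1 = 10·2 = 20.
  j = 2: C(10,2)·(2)^2 = 45·4 = 180.
  j = 3: C(10,3)·(2)^3 = 120·8 = 960.
  V_q(n, t) = 1 + 20 + 180 + 960 = 1161.
Step 2: q^n = 3^10 = 59049.
Step 3: Hamming bound ⌊q^n / V_q(n,t)⌋ = ⌊59049/1161⌋ = 50.
Step 4: Compare |C| = 43 to 50: satisfied.
The claimed |C| lies below the Hamming bound.


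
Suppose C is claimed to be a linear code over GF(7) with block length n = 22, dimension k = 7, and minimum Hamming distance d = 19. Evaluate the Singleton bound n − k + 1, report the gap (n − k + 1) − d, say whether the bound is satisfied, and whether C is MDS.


Singleton RHS = n − k + 1 = 16, slack = -3, bound violated (no such code; not MDS).

Singleton bound: d ≤ n − k + 1.
Here n = 22, k = 7, so n − k + 1 = 16.
Given d = 19, check d ≤ 16: NO.
Slack = (n − k + 1) − d = -3.
The slack is negative: d = 19 exceeds n − k + 1 = 16 by 3, so the Singleton bound is violated and no linear [22, 7, 19]_7 code can exist. In particular it is not MDS (MDS requires d = n − k + 1 exactly).
Description: the claimed parameters are [22, 7, 19]_7; such a code would be impossible (violates the Singleton bound).


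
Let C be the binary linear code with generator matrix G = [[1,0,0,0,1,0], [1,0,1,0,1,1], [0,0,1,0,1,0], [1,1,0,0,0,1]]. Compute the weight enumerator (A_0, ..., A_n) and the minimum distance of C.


Weight distribution: A_0 = 1, A_1 = 1, A_2 = 6, A_3 = 6, A_4 = 1, A_5 = 1. Minimum distance d = 1.

Enumerate all 2^4 = 16 messages m ∈ F_2^4.
For each, compute codeword c = mG in F_2^6, then tally its weight.
  m = 0000 → c = 000000, weight = 0.
  m = 1000 → c = 100010, weight = 2.
  m = 0100 → c = 101011, weight = 4.
  m = 1100 → c = 001001, weight = 2.
  m = 0010 → c = 001010, weight = 2.
  m = 1010 → c = 101000, weight = 2.
  m = 0110 → c = 100001, weight = 2.
  m = 1110 → c = 000011, weight = 2.
  m = 0001 → c = 110001, weight = 3.
  m = 1001 → c = 010011, weight = 3.
  m = 0101 → c = 011010, weight = 3.
  m = 1101 → c = 111000, weight = 3.
  m = 0011 → c = 111011, weight = 5.
  m = 1011 → c = 011001, weight = 3.
  m = 0111 → c = 010000, weight = 1.
  m = 1111 → c = 110010, weight = 3.
Tally weights:
  weight 0: 1 codewords.
  weight 1: 1 codewords.
  weight 2: 6 codewords.
  weight 3: 6 codewords.
  weight 4: 1 codewords.
  weight 5: 1 codewords.
Minimum distance d = smallest w > 0 with A_w > 0 = 1.
Sanity: Σ A_w = 16 = 2^4 = 16 ✓.


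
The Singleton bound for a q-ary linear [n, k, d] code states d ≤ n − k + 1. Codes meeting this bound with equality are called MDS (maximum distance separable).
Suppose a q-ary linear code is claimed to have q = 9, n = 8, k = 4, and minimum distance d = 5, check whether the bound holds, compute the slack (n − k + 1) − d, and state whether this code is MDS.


Singleton RHS = n − k + 1 = 5, slack = 0, bound satisfied, MDS.

Singleton bound: d ≤ n − k + 1.
Here n = 8, k = 4, so n − k + 1 = 5.
Given d = 5, check d ≤ 5: YES.
Slack = (n − k + 1) − d = 0.
The code is MDS (slack = 0).
Description: the claimed parameters are [8, 4, 5]_9; such a code would be MDS (meets Singleton bound).


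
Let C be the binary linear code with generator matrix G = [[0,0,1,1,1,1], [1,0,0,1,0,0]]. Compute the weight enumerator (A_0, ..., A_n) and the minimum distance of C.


Weight distribution: A_0 = 1, A_2 = 1, A_4 = 2. Minimum distance d = 2.

Enumerate all 2^2 = 4 messages m ∈ F_2^2.
For each, compute codeword c = mG in F_2^6, then tally its weight.
  m = 00 → c = 000000, weight = 0.
  m = 10 → c = 001111, weight = 4.
  m = 01 → c = 100100, weight = 2.
  m = 11 → c = 101011, weight = 4.
Tally weights:
  weight 0: 1 codewords.
  weight 2: 1 codewords.
  weight 4: 2 codewords.
Minimum distance d = smallest w > 0 with A_w > 0 = 2.
Sanity: Σ A_w = 4 = 2^2 = 4 ✓.


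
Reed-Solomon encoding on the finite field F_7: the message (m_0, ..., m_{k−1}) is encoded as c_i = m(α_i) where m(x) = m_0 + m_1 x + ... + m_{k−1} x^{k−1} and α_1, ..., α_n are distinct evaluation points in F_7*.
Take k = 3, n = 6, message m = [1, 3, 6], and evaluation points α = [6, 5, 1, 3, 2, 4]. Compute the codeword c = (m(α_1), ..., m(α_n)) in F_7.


c = [4, 5, 3, 1, 3, 4]

Message polynomial: m(x) = 1 + 3·x + 6·x^2 (mod 7).
For each evaluation point α_i, compute m(α_i) mod 7:
  α_1 = 6: Horner steps 6 → 4 → 4, so m(6) = 4.
  α_2 = 5: Horner steps 6 → 5 → 5, so m(5) = 5.
  α_3 = 1: Horner steps 6 → 2 → 3, so m(1) = 3.
  α_4 = 3: Horner steps 6 → 0 → 1, so m(3) = 1.
  α_5 = 2: Horner steps 6 → 1 → 3, so m(2) = 3.
  α_6 = 4: Horner steps 6 → 6 → 4, so m(4) = 4.
Codeword c = [4, 5, 3, 1, 3, 4] ∈ F_7^6.


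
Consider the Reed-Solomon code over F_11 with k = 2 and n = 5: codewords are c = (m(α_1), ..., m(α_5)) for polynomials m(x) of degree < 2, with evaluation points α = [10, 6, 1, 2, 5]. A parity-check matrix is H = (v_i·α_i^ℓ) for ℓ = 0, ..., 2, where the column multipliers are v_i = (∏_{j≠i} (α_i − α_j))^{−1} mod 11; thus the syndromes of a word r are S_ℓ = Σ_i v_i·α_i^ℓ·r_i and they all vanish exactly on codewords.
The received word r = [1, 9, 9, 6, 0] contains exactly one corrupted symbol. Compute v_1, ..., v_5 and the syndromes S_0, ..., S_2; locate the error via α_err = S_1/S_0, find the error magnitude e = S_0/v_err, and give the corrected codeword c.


S = (3, 3, 3), error at position 3, error magnitude e = 1, c = [1, 9, 8, 6, 0].

Step 1: column multipliers v_i = (∏_{j≠i}(α_i − α_j))^{−1} mod 11.
  i = 1 (α = 10): (10−6)(10−1)(10−2)(10−5) = 4·9·8·5 = 1440 ≡ 10, so v_1 = 10^{−1} = 10 (mod 11).
  i = 2 (α = 6): (6−10)(6−1)(6−2)(6−5) = (−4)·5·4·1 = −80 ≡ 8, so v_2 = 8^{−1} = 7 (mod 11).
  i = 3 (α = 1): (1−10)(1−6)(1−2)(1−5) = (−9)·(−5)·(−1)·(−4) = 180 ≡ 4, so v_3 = 4^{−1} = 3 (mod 11).
  i = 4 (α = 2): (2−10)(2−6)(2−1)(2−5) = (−8)·(−4)·1·(−3) = −96 ≡ 3, so v_4 = 3^{−1} = 4 (mod 11).
  i = 5 (α = 5): (5−10)(5−6)(5−1)(5−2) = (−5)·(−1)·4·3 = 60 ≡ 5, so v_5 = 5^{−1} = 9 (mod 11).
  v = [10, 7, 3, 4, 9].
Step 2: syndromes of r = [1, 9, 9, 6, 0] (all sums mod 11).
  S_0 = Σ v_i r_i = 10·1 + 7·9 + 3·9 + 4·6 + 9·0 = 124 ≡ 3.
  S_1 = Σ v_i α_i r_i = 10·10·1 + 7·6·9 + 3·1·9 + 4·2·6 + 9·5·0 = 553 ≡ 3.
  α_i^2 mod 11 = [1, 3, 1, 4, 3].
  S_2 = Σ v_i α_i^2 r_i = 10·1·1 + 7·3·9 + 3·1·9 + 4·4·6 + 9·3·0 = 322 ≡ 3.
  S = (3, 3, 3) ≠ 0, so r is not a codeword (an error is present).
Step 3: locate the error. For a single error e at position i, S_ℓ = v_i·e·α_i^ℓ, so α_err = S_1/S_0.
  S_0^{−1} = 3^{−1} = 4 (mod 11), so α_err = 3·4 = 12 ≡ 1 = α_3. Error position i = 3.
  Consistency check: S_2/S_1 = 3·4 = 12 ≡ 1 = α_err ✓ (single-error assumption holds).
Step 4: error magnitude e = S_0/v_3 = S_0·∏_{j≠3}(α_3 − α_j) = 3·4 = 12 ≡ 1 (mod 11).
Step 5: correct position 3: c_3 = r_3 − e = 9 − 1 ≡ 8 (mod 11). Hence c = [1, 9, 8, 6, 0].
  Check: interpolating c through the α_i gives m(x) = 10 + 9·x (degree < 2) with m(α_i) = c_i for every i, so c is indeed a codeword.


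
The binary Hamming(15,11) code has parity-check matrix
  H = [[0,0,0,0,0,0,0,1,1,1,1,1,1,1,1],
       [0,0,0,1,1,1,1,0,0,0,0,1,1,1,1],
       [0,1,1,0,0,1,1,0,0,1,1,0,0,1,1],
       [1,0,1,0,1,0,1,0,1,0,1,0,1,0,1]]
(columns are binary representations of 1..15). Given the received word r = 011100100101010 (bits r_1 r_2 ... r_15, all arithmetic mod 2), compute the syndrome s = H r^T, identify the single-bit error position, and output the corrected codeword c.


s = (1, 0, 1, 0)^T, error position = 10, corrected codeword c = 011100100001010

Compute s = H r^T mod 2 one row at a time:
  s_1 = 0 + 0 + 1 + 0 + 1 + 0 + 1 + 0 = 3 ≡ 1 (mod 2).
  s_2 = 1 + 0 + 0 + 1 + 1 + 0 + 1 + 0 = 4 ≡ 0 (mod 2).
  s_3 = 1 + 1 + 0 + 1 + 1 + 0 + 1 + 0 = 5 ≡ 1 (mod 2).
  s_4 = 0 + 1 + 0 + 1 + 0 + 0 + 0 + 0 = 2 ≡ 0 (mod 2).
s = (1, 0, 1, 0)^T — this equals column 10 of H (binary 1010), so error is at position 10.
Correct: flip bit 10 of r = 011100100101010 to get c = 011100100001010.


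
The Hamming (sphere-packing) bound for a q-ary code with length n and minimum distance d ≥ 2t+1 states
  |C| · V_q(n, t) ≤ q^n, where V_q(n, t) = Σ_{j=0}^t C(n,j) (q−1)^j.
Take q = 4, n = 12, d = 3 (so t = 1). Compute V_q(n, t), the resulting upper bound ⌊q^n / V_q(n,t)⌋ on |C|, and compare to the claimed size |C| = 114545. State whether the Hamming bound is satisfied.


V_q(n, t) = 37, q^n = 16777216, Hamming bound = 453438, |C| = 114545 ≤ bound (satisfied).

Step 1: Compute V_q(n, t) = Σ_{j=0}^1 C(n, j) (q−1)^j.
  j = 0: C(12,0)·(3)^0 = 1·1 = 1.
  j = 1: C(12,1)·(3)^1 = 12·3 = 36.
  V_q(n, t) = 1 + 36 = 37.
Step 2: q^n = 4^12 = 16777216.
Step 3: Hamming bound ⌊q^n / V_q(n,t)⌋ = ⌊16777216/37⌋ = 453438.
Step 4: Compare |C| = 114545 to 453438: satisfied.
The claimed |C| lies below the Hamming bound.


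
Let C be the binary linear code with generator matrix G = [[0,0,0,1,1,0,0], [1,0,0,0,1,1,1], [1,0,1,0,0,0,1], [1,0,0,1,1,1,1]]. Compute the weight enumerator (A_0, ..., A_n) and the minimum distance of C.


Weight distribution: A_0 = 1, A_1 = 2, A_2 = 2, A_3 = 4, A_4 = 5, A_5 = 2. Minimum distance d = 1.

Enumerate all 2^4 = 16 messages m ∈ F_2^4.
For each, compute codeword c = mG in F_2^7, then tally its weight.
  m = 0000 → c = 0000000, weight = 0.
  m = 1000 → c = 0001100, weight = 2.
  m = 0100 → c = 1000111, weight = 4.
  m = 1100 → c = 1001011, weight = 4.
  m = 0010 → c = 1010001, weight = 3.
  m = 1010 → c = 1011101, weight = 5.
  m = 0110 → c = 0010110, weight = 3.
  m = 1110 → c = 0011010, weight = 3.
  m = 0001 → c = 1001111, weight = 5.
  m = 1001 → c = 1000011, weight = 3.
  m = 0101 → c = 0001000, weight = 1.
  m = 1101 → c = 0000100, weight = 1.
  m = 0011 → c = 0011110, weight = 4.
  m = 1011 → c = 0010010, weight = 2.
  m = 0111 → c = 1011001, weight = 4.
  m = 1111 → c = 1010101, weight = 4.
Tally weights:
  weight 0: 1 codewords.
  weight 1: 2 codewords.
  weight 2: 2 codewords.
  weight 3: 4 codewords.
  weight 4: 5 codewords.
  weight 5: 2 codewords.
Minimum distance d = smallest w > 0 with A_w > 0 = 1.
Sanity: Σ A_w = 16 = 2^4 = 16 ✓.


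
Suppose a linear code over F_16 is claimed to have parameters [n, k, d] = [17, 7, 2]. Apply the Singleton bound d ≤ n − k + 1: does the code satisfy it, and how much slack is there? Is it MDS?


Singleton RHS = n − k + 1 = 11, slack = 9, bound satisfied, not MDS.

Singleton bound: d ≤ n − k + 1.
Here n = 17, k = 7, so n − k + 1 = 11.
Given d = 2, check d ≤ 11: YES.
Slack = (n − k + 1) − d = 9.
The code is NOT MDS (slack = 9 > 0).
Description: the claimed parameters are [17, 7, 2]_16; such a code would be non-MDS.


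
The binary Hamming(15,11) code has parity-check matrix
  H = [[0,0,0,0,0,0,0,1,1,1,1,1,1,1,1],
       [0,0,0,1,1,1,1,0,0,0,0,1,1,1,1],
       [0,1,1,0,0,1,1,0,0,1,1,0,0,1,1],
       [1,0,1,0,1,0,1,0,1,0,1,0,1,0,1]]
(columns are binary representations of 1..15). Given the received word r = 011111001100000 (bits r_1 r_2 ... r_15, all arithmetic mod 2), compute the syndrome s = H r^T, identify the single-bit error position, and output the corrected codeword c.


s = (0, 1, 0, 1)^T, error position = 5, corrected codeword c = 011101001100000

Compute s = H r^T mod 2 one row at a time:
  s_1 = 0 + 1 + 1 + 0 + 0 + 0 + 0 + 0 = 2 ≡ 0 (mod 2).
  s_2 = 1 + 1 + 1 + 0 + 0 + 0 + 0 + 0 = 3 ≡ 1 (mod 2).
  s_3 = 1 + 1 + 1 + 0 + 1 + 0 + 0 + 0 = 4 ≡ 0 (mod 2).
  s_4 = 0 + 1 + 1 + 0 + 1 + 0 + 0 + 0 = 3 ≡ 1 (mod 2).
s = (0, 1, 0, 1)^T — this equals column 5 of H (binary 0101), so error is at position 5.
Correct: flip bit 5 of r = 011111001100000 to get c = 011101001100000.


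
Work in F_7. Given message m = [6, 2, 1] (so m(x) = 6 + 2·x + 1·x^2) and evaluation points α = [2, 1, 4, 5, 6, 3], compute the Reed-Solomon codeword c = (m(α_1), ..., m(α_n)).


c = [0, 2, 2, 6, 5, 0]

Message polynomial: m(x) = 6 + 2·x + 1·x^2 (mod 7).
For each evaluation point α_i, compute m(α_i) mod 7:
  α_1 = 2: Horner steps 1 → 4 → 0, so m(2) = 0.
  α_2 = 1: Horner steps 1 → 3 → 2, so m(1) = 2.
  α_3 = 4: Horner steps 1 → 6 → 2, so m(4) = 2.
  α_4 = 5: Horner steps 1 → 0 → 6, so m(5) = 6.
  α_5 = 6: Horner steps 1 → 1 → 5, so m(6) = 5.
  α_6 = 3: Horner steps 1 → 5 → 0, so m(3) = 0.
Codeword c = [0, 2, 2, 6, 5, 0] ∈ F_7^6.


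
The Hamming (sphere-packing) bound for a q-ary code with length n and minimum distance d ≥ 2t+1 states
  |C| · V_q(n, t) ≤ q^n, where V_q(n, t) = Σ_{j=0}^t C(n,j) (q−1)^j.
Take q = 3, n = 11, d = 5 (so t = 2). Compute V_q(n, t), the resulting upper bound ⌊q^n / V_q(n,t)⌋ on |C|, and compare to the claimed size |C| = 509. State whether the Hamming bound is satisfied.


V_q(n, t) = 243, q^n = 177147, Hamming bound = 729, |C| = 509 ≤ bound (satisfied).

Step 1: Compute V_q(n, t) = Σ_{j=0}^2 C(n, j) (q−1)^j.
  j = 0: C(11,0)·(2)^0 = 1·1 = 1.
  j = 1: C(11,1)·(2)^1 = 11·2 = 22.
  j = 2: C(11,2)·(2)^2 = 55·4 = 220.
  V_q(n, t) = 1 + 22 + 220 = 243.
Step 2: q^n = 3^11 = 177147.
Step 3: Hamming bound ⌊q^n / V_q(n,t)⌋ = ⌊177147/243⌋ = 729.
Step 4: Compare |C| = 509 to 729: satisfied.
The claimed |C| lies below the Hamming bound.


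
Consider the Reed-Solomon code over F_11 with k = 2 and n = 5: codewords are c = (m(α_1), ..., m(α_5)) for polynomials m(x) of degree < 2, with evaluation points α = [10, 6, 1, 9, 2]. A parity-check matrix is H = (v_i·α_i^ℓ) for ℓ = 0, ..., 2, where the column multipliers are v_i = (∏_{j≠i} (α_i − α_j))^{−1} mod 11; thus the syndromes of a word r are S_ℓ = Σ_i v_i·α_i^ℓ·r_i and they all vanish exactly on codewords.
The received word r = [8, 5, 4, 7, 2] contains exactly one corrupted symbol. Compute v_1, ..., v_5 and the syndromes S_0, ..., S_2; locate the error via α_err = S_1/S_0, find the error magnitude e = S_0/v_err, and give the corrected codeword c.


S = (1, 9, 4), error at position 4, error magnitude e = 8, c = [8, 5, 4, 10, 2].

Step 1: column multipliers v_i = (∏_{j≠i}(α_i − α_j))^{−1} mod 11.
  i = 1 (α = 10): (10−6)(10−1)(10−9)(10−2) = 4·9·1·8 = 288 ≡ 2, so v_1 = 2^{−1} = 6 (mod 11).
  i = 2 (α = 6): (6−10)(6−1)(6−9)(6−2) = (−4)·5·(−3)·4 = 240 ≡ 9, so v_2 = 9^{−1} = 5 (mod 11).
  i = 3 (α = 1): (1−10)(1−6)(1−9)(1−2) = (−9)·(−5)·(−8)·(−1) = 360 ≡ 8, so v_3 = 8^{−1} = 7 (mod 11).
  i = 4 (α = 9): (9−10)(9−6)(9−1)(9−2) = (−1)·3·8·7 = −168 ≡ 8, so v_4 = 8^{−1} = 7 (mod 11).
  i = 5 (α = 2): (2−10)(2−6)(2−1)(2−9) = (−8)·(−4)·1·(−7) = −224 ≡ 7, so v_5 = 7^{−1} = 8 (mod 11).
  v = [6, 5, 7, 7, 8].
Step 2: syndromes of r = [8, 5, 4, 7, 2] (all sums mod 11).
  S_0 = Σ v_i r_i = 6·8 + 5·5 + 7·4 + 7·7 + 8·2 = 166 ≡ 1.
  S_1 = Σ v_i α_i r_i = 6·10·8 + 5·6·5 + 7·1·4 + 7·9·7 + 8·2·2 = 1131 ≡ 9.
  α_i^2 mod 11 = [1, 3, 1, 4, 4].
  S_2 = Σ v_i α_i^2 r_i = 6·1·8 + 5·3·5 + 7·1·4 + 7·4·7 + 8·4·2 = 411 ≡ 4.
  S = (1, 9, 4) ≠ 0, so r is not a codeword (an error is present).
Step 3: locate the error. For a single error e at position i, S_ℓ = v_i·e·α_i^ℓ, so α_err = S_1/S_0.
  S_0^{−1} = 1^{−1} = 1 (mod 11), so α_err = 9·1 = 9 ≡ 9 = α_4. Error position i = 4.
  Consistency check: S_2/S_1 = 4·5 = 20 ≡ 9 = α_err ✓ (single-error assumption holds).
Step 4: error magnitude e = S_0/v_4 = S_0·∏_{j≠4}(α_4 − α_j) = 1·8 = 8 ≡ 8 (mod 11).
Step 5: correct position 4: c_4 = r_4 − e = 7 − 8 ≡ 10 (mod 11). Hence c = [8, 5, 4, 10, 2].
  Check: interpolating c through the α_i gives m(x) = 6 + 9·x (degree < 2) with m(α_i) = c_i for every i, so c is indeed a codeword.


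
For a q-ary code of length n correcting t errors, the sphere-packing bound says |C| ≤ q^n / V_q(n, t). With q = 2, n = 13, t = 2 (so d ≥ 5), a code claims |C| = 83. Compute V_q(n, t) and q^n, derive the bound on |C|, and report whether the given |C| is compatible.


V_q(n, t) = 92, q^n = 8192, Hamming bound = 89, |C| = 83 ≤ bound (satisfied).

Step 1: Compute V_q(n, t) = Σ_{j=0}^2 C(n, j) (q−1)^j.
  j = 0: C(13,0)·(1)^0 = 1·1 = 1.
  j = 1: C(13,1)·(1)^1 = 13·1 = 13.
  j = 2: C(13,2)·(1)^2 = 78·1 = 78.
  V_q(n, t) = 1 + 13 + 78 = 92.
Step 2: q^n = 2^13 = 8192.
Step 3: Hamming bound ⌊q^n / V_q(n,t)⌋ = ⌊8192/92⌋ = 89.
Step 4: Compare |C| = 83 to 89: satisfied.
The claimed |C| lies below the Hamming bound.


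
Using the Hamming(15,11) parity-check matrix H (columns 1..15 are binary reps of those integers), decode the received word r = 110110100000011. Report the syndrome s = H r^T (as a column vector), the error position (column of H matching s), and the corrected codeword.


s = (0, 1, 0, 0)^T, error position = 4, corrected codeword c = 110010100000011

Compute s = H r^T mod 2 one row at a time:
  s_1 = 0 + 0 + 0 + 0 + 0 + 0 + 1 + 1 = 2 ≡ 0 (mod 2).
  s_2 = 1 + 1 + 0 + 1 + 0 + 0 + 1 + 1 = 5 ≡ 1 (mod 2).
  s_3 = 1 + 0 + 0 + 1 + 0 + 0 + 1 + 1 = 4 ≡ 0 (mod 2).
  s_4 = 1 + 0 + 1 + 1 + 0 + 0 + 0 + 1 = 4 ≡ 0 (mod 2).
s = (0, 1, 0, 0)^T — this equals column 4 of H (binary 0100), so error is at position 4.
Correct: flip bit 4 of r = 110110100000011 to get c = 110010100000011.


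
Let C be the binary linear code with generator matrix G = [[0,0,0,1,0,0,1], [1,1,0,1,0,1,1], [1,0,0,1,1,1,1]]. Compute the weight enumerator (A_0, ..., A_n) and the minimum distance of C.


Weight distribution: A_0 = 1, A_2 = 2, A_3 = 2, A_4 = 1, A_5 = 2. Minimum distance d = 2.

Enumerate all 2^3 = 8 messages m ∈ F_2^3.
For each, compute codeword c = mG in F_2^7, then tally its weight.
  m = 000 → c = 0000000, weight = 0.
  m = 100 → c = 0001001, weight = 2.
  m = 010 → c = 1101011, weight = 5.
  m = 110 → c = 1100010, weight = 3.
  m = 001 → c = 1001111, weight = 5.
  m = 101 → c = 1000110, weight = 3.
  m = 011 → c = 0100100, weight = 2.
  m = 111 → c = 0101101, weight = 4.
Tally weights:
  weight 0: 1 codewords.
  weight 2: 2 codewords.
  weight 3: 2 codewords.
  weight 4: 1 codewords.
  weight 5: 2 codewords.
Minimum distance d = smallest w > 0 with A_w > 0 = 2.
Sanity: Σ A_w = 8 = 2^3 = 8 ✓.


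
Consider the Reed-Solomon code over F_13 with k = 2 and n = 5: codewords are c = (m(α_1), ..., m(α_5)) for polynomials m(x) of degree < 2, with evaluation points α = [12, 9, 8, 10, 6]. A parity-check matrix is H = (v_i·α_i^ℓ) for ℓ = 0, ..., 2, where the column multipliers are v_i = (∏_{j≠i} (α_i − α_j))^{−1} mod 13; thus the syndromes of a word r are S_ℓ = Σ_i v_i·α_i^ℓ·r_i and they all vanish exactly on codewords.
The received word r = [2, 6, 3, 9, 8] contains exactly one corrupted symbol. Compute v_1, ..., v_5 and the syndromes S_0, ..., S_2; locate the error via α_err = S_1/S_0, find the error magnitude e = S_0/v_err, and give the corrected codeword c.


S = (11, 1, 6), error at position 5, error magnitude e = 11, c = [2, 6, 3, 9, 10].

Step 1: column multipliers v_i = (∏_{j≠i}(α_i − α_j))^{−1} mod 13.
  i = 1 (α = 12): (12−9)(12−8)(12−10)(12−6) = 3·4·2·6 = 144 ≡ 1, so v_1 = 1^{−1} = 1 (mod 13).
  i = 2 (α = 9): (9−12)(9−8)(9−10)(9−6) = (−3)·1·(−1)·3 = 9 ≡ 9, so v_2 = 9^{−1} = 3 (mod 13).
  i = 3 (α = 8): (8−12)(8−9)(8−10)(8−6) = (−4)·(−1)·(−2)·2 = −16 ≡ 10, so v_3 = 10^{−1} = 4 (mod 13).
  i = 4 (α = 10): (10−12)(10−9)(10−8)(10−6) = (−2)·1·2·4 = −16 ≡ 10, so v_4 = 10^{−1} = 4 (mod 13).
  i = 5 (α = 6): (6−12)(6−9)(6−8)(6−10) = (−6)·(−3)·(−2)·(−4) = 144 ≡ 1, so v_5 = 1^{−1} = 1 (mod 13).
  v = [1, 3, 4, 4, 1].
Step 2: syndromes of r = [2, 6, 3, 9, 8] (all sums mod 13).
  S_0 = Σ v_i r_i = 1·2 + 3·6 + 4·3 + 4·9 + 1·8 = 76 ≡ 11.
  S_1 = Σ v_i α_i r_i = 1·12·2 + 3·9·6 + 4·8·3 + 4·10·9 + 1·6·8 = 690 ≡ 1.
  α_i^2 mod 13 = [1, 3, 12, 9, 10].
  S_2 = Σ v_i α_i^2 r_i = 1·1·2 + 3·3·6 + 4·12·3 + 4·9·9 + 1·10·8 = 604 ≡ 6.
  S = (11, 1, 6) ≠ 0, so r is not a codeword (an error is present).
Step 3: locate the error. For a single error e at position i, S_ℓ = v_i·e·α_i^ℓ, so α_err = S_1/S_0.
  S_0^{−1} = 11^{−1} = 6 (mod 13), so α_err = 1·6 = 6 ≡ 6 = α_5. Error position i = 5.
  Consistency check: S_2/S_1 = 6·1 = 6 ≡ 6 = α_err ✓ (single-error assumption holds).
Step 4: error magnitude e = S_0/v_5 = S_0·∏_{j≠5}(α_5 − α_j) = 11·1 = 11 ≡ 11 (mod 13).
Step 5: correct position 5: c_5 = r_5 − e = 8 − 11 ≡ 10 (mod 13). Hence c = [2, 6, 3, 9, 10].
  Check: interpolating c through the α_i gives m(x) = 5 + 3·x (degree < 2) with m(α_i) = c_i for every i, so c is indeed a codeword.


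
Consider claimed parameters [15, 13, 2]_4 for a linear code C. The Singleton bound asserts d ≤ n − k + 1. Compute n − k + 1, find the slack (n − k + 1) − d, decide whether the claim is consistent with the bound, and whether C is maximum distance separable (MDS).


Singleton RHS = n − k + 1 = 3, slack = 1, bound satisfied, not MDS.

Singleton bound: d ≤ n − k + 1.
Here n = 15, k = 13, so n − k + 1 = 3.
Given d = 2, check d ≤ 3: YES.
Slack = (n − k + 1) − d = 1.
The code is NOT MDS (slack = 1 > 0).
Description: the claimed parameters are [15, 13, 2]_4; such a code would be non-MDS.


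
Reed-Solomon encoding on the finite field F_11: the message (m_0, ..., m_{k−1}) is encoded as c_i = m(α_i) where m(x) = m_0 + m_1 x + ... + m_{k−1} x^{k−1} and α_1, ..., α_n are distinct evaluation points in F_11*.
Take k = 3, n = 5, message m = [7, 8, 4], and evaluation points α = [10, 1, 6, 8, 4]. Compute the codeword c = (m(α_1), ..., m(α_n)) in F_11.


c = [3, 8, 1, 8, 4]

Message polynomial: m(x) = 7 + 8·x + 4·x^2 (mod 11).
For each evaluation point α_i, compute m(α_i) mod 11:
  α_1 = 10: Horner steps 4 → 4 → 3, so m(10) = 3.
  α_2 = 1: Horner steps 4 → 1 → 8, so m(1) = 8.
  α_3 = 6: Horner steps 4 → 10 → 1, so m(6) = 1.
  α_4 = 8: Horner steps 4 → 7 → 8, so m(8) = 8.
  α_5 = 4: Horner steps 4 → 2 → 4, so m(4) = 4.
Codeword c = [3, 8, 1, 8, 4] ∈ F_11^5.


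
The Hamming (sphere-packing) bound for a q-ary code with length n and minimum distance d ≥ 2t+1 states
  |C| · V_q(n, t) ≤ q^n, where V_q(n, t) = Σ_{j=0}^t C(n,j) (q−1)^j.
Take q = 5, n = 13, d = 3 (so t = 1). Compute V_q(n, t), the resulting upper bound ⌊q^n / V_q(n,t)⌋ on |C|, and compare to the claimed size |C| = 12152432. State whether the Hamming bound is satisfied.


V_q(n, t) = 53, q^n = 1220703125, Hamming bound = 23032134, |C| = 12152432 ≤ bound (satisfied).

Step 1: Compute V_q(n, t) = Σ_{j=0}^1 C(n, j) (q−1)^j.
  j = 0: C(13,0)·(4)^0 = 1·1 = 1.
  j = 1: C(13,1)·(4)^1 = 13·4 = 52.
  V_q(n, t) = 1 + 52 = 53.
Step 2: q^n = 5^13 = 1220703125.
Step 3: Hamming bound ⌊q^n / V_q(n,t)⌋ = ⌊1220703125/53⌋ = 23032134.
Step 4: Compare |C| = 12152432 to 23032134: satisfied.
The claimed |C| lies below the Hamming bound.


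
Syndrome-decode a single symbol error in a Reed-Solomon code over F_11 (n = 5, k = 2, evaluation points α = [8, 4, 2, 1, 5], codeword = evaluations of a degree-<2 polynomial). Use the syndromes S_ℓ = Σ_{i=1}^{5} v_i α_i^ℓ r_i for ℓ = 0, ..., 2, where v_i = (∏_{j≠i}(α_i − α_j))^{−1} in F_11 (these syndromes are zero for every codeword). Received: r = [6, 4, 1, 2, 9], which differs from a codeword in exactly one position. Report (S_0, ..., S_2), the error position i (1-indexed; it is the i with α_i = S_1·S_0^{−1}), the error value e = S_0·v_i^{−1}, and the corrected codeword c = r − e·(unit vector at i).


S = (8, 10, 7), error at position 2, error magnitude e = 5, c = [6, 10, 1, 2, 9].

Step 1: column multipliers v_i = (∏_{j≠i}(α_i − α_j))^{−1} mod 11.
  i = 1 (α = 8): (8−4)(8−2)(8−1)(8−5) = 4·6·7·3 = 504 ≡ 9, so v_1 = 9^{−1} = 5 (mod 11).
  i = 2 (α = 4): (4−8)(4−2)(4−1)(4−5) = (−4)·2·3·(−1) = 24 ≡ 2, so v_2 = 2^{−1} = 6 (mod 11).
  i = 3 (α = 2): (2−8)(2−4)(2−1)(2−5) = (−6)·(−2)·1·(−3) = −36 ≡ 8, so v_3 = 8^{−1} = 7 (mod 11).
  i = 4 (α = 1): (1−8)(1−4)(1−2)(1−5) = (−7)·(−3)·(−1)·(−4) = 84 ≡ 7, so v_4 = 7^{−1} = 8 (mod 11).
  i = 5 (α = 5): (5−8)(5−4)(5−2)(5−1) = (−3)·1·3·4 = −36 ≡ 8, so v_5 = 8^{−1} = 7 (mod 11).
  v = [5, 6, 7, 8, 7].
Step 2: syndromes of r = [6, 4, 1, 2, 9] (all sums mod 11).
  S_0 = Σ v_i r_i = 5·6 + 6·4 + 7·1 + 8·2 + 7·9 = 140 ≡ 8.
  S_1 = Σ v_i α_i r_i = 5·8·6 + 6·4·4 + 7·2·1 + 8·1·2 + 7·5·9 = 681 ≡ 10.
  α_i^2 mod 11 = [9, 5, 4, 1, 3].
  S_2 = Σ v_i α_i^2 r_i = 5·9·6 + 6·5·4 + 7·4·1 + 8·1·2 + 7·3·9 = 623 ≡ 7.
  S = (8, 10, 7) ≠ 0, so r is not a codeword (an error is present).
Step 3: locate the error. For a single error e at position i, S_ℓ = v_i·e·α_i^ℓ, so α_err = S_1/S_0.
  S_0^{−1} = 8^{−1} = 7 (mod 11), so α_err = 10·7 = 70 ≡ 4 = α_2. Error position i = 2.
  Consistency check: S_2/S_1 = 7·10 = 70 ≡ 4 = α_err ✓ (single-error assumption holds).
Step 4: error magnitude e = S_0/v_2 = S_0·∏_{j≠2}(α_2 − α_j) = 8·2 = 16 ≡ 5 (mod 11).
Step 5: correct position 2: c_2 = r_2 − e = 4 − 5 ≡ 10 (mod 11). Hence c = [6, 10, 1, 2, 9].
  Check: interpolating c through the α_i gives m(x) = 3 + 10·x (degree < 2) with m(α_i) = c_i for every i, so c is indeed a codeword.


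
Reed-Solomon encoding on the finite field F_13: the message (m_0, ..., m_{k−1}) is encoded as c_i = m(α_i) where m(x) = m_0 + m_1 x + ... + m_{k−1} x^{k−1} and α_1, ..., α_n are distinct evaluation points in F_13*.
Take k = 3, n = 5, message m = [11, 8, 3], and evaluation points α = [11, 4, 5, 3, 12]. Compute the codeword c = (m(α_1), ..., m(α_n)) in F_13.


c = [7, 0, 9, 10, 6]

Message polynomial: m(x) = 11 + 8·x + 3·x^2 (mod 13).
For each evaluation point α_i, compute m(α_i) mod 13:
  α_1 = 11: Horner steps 3 → 2 → 7, so m(11) = 7.
  α_2 = 4: Horner steps 3 → 7 → 0, so m(4) = 0.
  α_3 = 5: Horner steps 3 → 10 → 9, so m(5) = 9.
  α_4 = 3: Horner steps 3 → 4 → 10, so m(3) = 10.
  α_5 = 12: Horner steps 3 → 5 → 6, so m(12) = 6.
Codeword c = [7, 0, 9, 10, 6] ∈ F_13^5.


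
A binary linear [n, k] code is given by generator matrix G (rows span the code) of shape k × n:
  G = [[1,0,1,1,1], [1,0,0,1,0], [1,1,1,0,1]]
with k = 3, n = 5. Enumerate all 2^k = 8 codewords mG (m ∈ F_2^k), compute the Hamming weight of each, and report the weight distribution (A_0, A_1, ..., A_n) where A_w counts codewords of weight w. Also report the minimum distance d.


Weight distribution: A_0 = 1, A_2 = 4, A_4 = 3. Minimum distance d = 2.

Enumerate all 2^3 = 8 messages m ∈ F_2^3.
For each, compute codeword c = mG in F_2^5, then tally its weight.
  m = 000 → c = 00000, weight = 0.
  m = 100 → c = 10111, weight = 4.
  m = 010 → c = 10010, weight = 2.
  m = 110 → c = 00101, weight = 2.
  m = 001 → c = 11101, weight = 4.
  m = 101 → c = 01010, weight = 2.
  m = 011 → c = 01111, weight = 4.
  m = 111 → c = 11000, weight = 2.
Tally weights:
  weight 0: 1 codewords.
  weight 2: 4 codewords.
  weight 4: 3 codewords.
Minimum distance d = smallest w > 0 with A_w > 0 = 2.
Sanity: Σ A_w = 8 = 2^3 = 8 ✓.


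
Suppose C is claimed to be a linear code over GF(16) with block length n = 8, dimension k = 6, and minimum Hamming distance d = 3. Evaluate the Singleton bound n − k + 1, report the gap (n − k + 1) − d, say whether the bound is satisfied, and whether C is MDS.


Singleton RHS = n − k + 1 = 3, slack = 0, bound satisfied, MDS.

Singleton bound: d ≤ n − k + 1.
Here n = 8, k = 6, so n − k + 1 = 3.
Given d = 3, check d ≤ 3: YES.
Slack = (n − k + 1) − d = 0.
The code is MDS (slack = 0).
Description: the claimed parameters are [8, 6, 3]_16; such a code would be MDS (meets Singleton bound).


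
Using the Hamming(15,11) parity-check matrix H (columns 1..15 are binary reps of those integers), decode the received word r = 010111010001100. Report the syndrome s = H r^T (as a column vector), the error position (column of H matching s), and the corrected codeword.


s = (1, 1, 0, 0)^T, error position = 12, corrected codeword c = 010111010000100

Compute s = H r^T mod 2 one row at a time:
  s_1 = 1 + 0 + 0 + 0 + 1 + 1 + 0 + 0 = 3 ≡ 1 (mod 2).
  s_2 = 1 + 1 + 1 + 0 + 1 + 1 + 0 + 0 = 5 ≡ 1 (mod 2).
  s_3 = 1 + 0 + 1 + 0 + 0 + 0 + 0 + 0 = 2 ≡ 0 (mod 2).
  s_4 = 0 + 0 + 1 + 0 + 0 + 0 + 1 + 0 = 2 ≡ 0 (mod 2).
s = (1, 1, 0, 0)^T — this equals column 12 of H (binary 1100), so error is at position 12.
Correct: flip bit 12 of r = 010111010001100 to get c = 010111010000100.


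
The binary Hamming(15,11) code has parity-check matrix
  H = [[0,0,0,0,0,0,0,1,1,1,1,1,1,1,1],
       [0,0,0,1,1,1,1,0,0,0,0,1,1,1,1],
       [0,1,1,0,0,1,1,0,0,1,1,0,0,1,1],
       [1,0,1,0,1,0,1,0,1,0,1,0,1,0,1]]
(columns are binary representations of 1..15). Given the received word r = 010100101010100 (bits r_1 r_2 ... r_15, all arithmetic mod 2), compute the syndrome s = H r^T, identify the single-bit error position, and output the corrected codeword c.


s = (1, 1, 1, 0)^T, error position = 14, corrected codeword c = 010100101010110

Compute s = H r^T mod 2 one row at a time:
  s_1 = 0 + 1 + 0 + 1 + 0 + 1 + 0 + 0 = 3 ≡ 1 (mod 2).
  s_2 = 1 + 0 + 0 + 1 + 0 + 1 + 0 + 0 = 3 ≡ 1 (mod 2).
  s_3 = 1 + 0 + 0 + 1 + 0 + 1 + 0 + 0 = 3 ≡ 1 (mod 2).
  s_4 = 0 + 0 + 0 + 1 + 1 + 1 + 1 + 0 = 4 ≡ 0 (mod 2).
s = (1, 1, 1, 0)^T — this equals column 14 of H (binary 1110), so error is at position 14.
Correct: flip bit 14 of r = 010100101010100 to get c = 010100101010110.


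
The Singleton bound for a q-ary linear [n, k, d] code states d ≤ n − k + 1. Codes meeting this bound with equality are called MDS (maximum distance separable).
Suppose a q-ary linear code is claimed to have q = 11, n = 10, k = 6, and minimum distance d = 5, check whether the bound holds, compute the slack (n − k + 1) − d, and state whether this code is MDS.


Singleton RHS = n − k + 1 = 5, slack = 0, bound satisfied, MDS.

Singleton bound: d ≤ n − k + 1.
Here n = 10, k = 6, so n − k + 1 = 5.
Given d = 5, check d ≤ 5: YES.
Slack = (n − k + 1) − d = 0.
The code is MDS (slack = 0).
Description: the claimed parameters are [10, 6, 5]_11; such a code would be MDS (meets Singleton bound).
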